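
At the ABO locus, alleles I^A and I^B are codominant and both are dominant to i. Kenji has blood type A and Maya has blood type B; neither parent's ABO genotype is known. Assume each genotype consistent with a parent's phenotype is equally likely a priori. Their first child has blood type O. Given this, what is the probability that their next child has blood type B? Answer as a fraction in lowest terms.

1/4

Possible genotypes: Kenji ∈ {I^A I^A, I^A i}; Maya ∈ {I^B I^B, I^B i}.
Weight each parental genotype pair by prior × P(type-O child):
  I^A i × I^B i: posterior weight 1; P(next child type B) = 1/4.
Weighted sum = 1/4.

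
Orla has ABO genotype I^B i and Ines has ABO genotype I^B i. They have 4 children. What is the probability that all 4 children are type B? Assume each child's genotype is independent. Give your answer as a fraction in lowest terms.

ABO cross I^B i × I^B i → 1/4 O, 3/4 B.
So P(type B) = 3/4 per child.
All 4 independent: (3/4)^4 = 81/256.

81/256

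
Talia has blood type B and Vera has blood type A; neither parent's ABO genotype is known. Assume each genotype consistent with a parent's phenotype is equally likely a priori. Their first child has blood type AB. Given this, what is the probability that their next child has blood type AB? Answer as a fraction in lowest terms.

Possible genotypes: Talia ∈ {I^B I^B, I^B i}; Vera ∈ {I^A I^A, I^A i}.
Weight each parental genotype pair by prior × P(type-AB child):
  I^B I^B × I^A I^A: posterior weight 4/9; P(next child type AB) = 1.
  I^B I^B × I^A i: posterior weight 2/9; P(next child type AB) = 1/2.
  I^B i × I^A I^A: posterior weight 2/9; P(next child type AB) = 1/2.
  I^B i × I^A i: posterior weight 1/9; P(next child type AB) = 1/4.
Weighted sum = 25/36.

25/36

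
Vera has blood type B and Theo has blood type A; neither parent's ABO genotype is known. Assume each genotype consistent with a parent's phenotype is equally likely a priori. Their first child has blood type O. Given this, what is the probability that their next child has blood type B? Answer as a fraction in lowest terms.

1/4

Possible genotypes: Vera ∈ {BB, BO}; Theo ∈ {AA, AO}.
Weight each parental genotype pair by prior × P(type-O child):
  BO × AO: posterior weight 1; P(next child type B) = 1/4.
Weighted sum = 1/4.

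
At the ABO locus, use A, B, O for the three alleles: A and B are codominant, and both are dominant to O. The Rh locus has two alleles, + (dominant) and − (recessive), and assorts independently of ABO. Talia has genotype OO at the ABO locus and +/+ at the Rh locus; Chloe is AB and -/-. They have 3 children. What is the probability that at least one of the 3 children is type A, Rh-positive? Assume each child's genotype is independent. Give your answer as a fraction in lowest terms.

ABO cross OO × AB → 1/2 A, 1/2 B.
Rh cross +/+ × -/- → 1 Rh+; so P(type A, Rh-positive) = 1/2 × 1 = 1/2 per child.
P(none) = (1/2)^3 = 1/8; P(at least one) = 1 − 1/8 = 7/8.

7/8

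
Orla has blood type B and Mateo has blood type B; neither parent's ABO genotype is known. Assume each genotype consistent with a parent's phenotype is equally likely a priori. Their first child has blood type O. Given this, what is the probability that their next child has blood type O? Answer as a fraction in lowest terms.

Possible genotypes: Orla ∈ {BB, BO}; Mateo ∈ {BB, BO}.
Weight each parental genotype pair by prior × P(type-O child):
  BO × BO: posterior weight 1; P(next child type O) = 1/4.
Weighted sum = 1/4.

1/4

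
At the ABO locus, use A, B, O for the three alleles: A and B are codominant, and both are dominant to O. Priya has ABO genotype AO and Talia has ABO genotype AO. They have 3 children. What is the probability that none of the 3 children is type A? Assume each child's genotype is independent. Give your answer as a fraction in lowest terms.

1/64

ABO cross AO × AO → 1/4 O, 3/4 A.
So P(type A) = 3/4 per child.
P(not type A) = 1/4 for one child; (1/4)^3 = 1/64.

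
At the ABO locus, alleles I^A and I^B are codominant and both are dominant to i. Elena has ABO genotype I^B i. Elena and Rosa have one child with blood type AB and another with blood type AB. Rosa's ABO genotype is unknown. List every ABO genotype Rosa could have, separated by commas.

For each candidate genotype of Rosa, check whether crossing it with I^B i can produce every observed child phenotype.
  I^A I^A → possible child types {A, AB} ✓
  I^A I^B → possible child types {A, B, AB} ✓
  I^A i → possible child types {O, A, B, AB} ✓
  I^B I^B → possible child types {B} ✗
  I^B i → possible child types {O, B} ✗
  i i → possible child types {O, B} ✗

I^A I^A, I^A I^B, I^A i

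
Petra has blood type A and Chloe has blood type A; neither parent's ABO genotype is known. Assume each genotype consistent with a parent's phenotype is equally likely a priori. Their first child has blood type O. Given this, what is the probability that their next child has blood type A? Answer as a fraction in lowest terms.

Possible genotypes: Petra ∈ {AA, AO}; Chloe ∈ {AA, AO}.
Weight each parental genotype pair by prior × P(type-O child):
  AO × AO: posterior weight 1; P(next child type A) = 3/4.
Weighted sum = 3/4.

3/4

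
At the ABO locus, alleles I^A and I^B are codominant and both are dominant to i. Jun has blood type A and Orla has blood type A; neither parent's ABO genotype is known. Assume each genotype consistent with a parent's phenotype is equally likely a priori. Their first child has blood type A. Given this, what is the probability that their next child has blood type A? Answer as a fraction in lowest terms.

Possible genotypes: Jun ∈ {I^A I^A, I^A i}; Orla ∈ {I^A I^A, I^A i}.
Weight each parental genotype pair by prior × P(type-A child):
  I^A I^A × I^A I^A: posterior weight 4/15; P(next child type A) = 1.
  I^A I^A × I^A i: posterior weight 4/15; P(next child type A) = 1.
  I^A i × I^A I^A: posterior weight 4/15; P(next child type A) = 1.
  I^A i × I^A i: posterior weight 1/5; P(next child type A) = 3/4.
Weighted sum = 19/20.

19/20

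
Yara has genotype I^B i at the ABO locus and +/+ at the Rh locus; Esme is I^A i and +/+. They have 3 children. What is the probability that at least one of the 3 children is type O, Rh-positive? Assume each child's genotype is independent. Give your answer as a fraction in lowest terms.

37/64

ABO cross I^B i × I^A i → 1/4 O, 1/4 A, 1/4 B, 1/4 AB.
Rh cross +/+ × +/+ → 1 Rh+; so P(type O, Rh-positive) = 1/4 × 1 = 1/4 per child.
P(none) = (3/4)^3 = 27/64; P(at least one) = 1 − 27/64 = 37/64.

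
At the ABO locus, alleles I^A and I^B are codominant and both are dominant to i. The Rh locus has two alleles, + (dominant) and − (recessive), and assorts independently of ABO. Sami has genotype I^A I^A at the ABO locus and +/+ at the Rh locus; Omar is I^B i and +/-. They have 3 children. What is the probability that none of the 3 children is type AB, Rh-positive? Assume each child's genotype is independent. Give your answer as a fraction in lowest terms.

1/8

ABO cross I^A I^A × I^B i → 1/2 A, 1/2 AB.
Rh cross +/+ × +/- → 1 Rh+; so P(type AB, Rh-positive) = 1/2 × 1 = 1/2 per child.
P(not type AB, Rh-positive) = 1/2 for one child; (1/2)^3 = 1/8.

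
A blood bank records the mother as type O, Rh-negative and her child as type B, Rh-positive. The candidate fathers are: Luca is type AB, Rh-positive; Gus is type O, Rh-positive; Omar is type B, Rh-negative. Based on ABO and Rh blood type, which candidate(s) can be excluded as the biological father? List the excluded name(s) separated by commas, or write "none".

A candidate is excluded only if no genotype consistent with his phenotype could produce a type B, Rh-positive child with a type O, Rh-negative mother.
Gus (type O, Rh+): no genotype consistent with that phenotype can produce a type-B Rh+ child with a type-O mother.
Omar (type B, Rh-): no genotype consistent with that phenotype can produce a type-B Rh+ child with a type-O mother.

Gus, Omar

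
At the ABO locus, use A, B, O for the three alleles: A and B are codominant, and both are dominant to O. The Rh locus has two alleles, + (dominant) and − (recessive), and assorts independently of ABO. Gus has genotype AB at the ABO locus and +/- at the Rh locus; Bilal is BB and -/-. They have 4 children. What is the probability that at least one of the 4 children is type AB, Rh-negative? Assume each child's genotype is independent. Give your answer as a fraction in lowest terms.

175/256

ABO cross AB × BB → 1/2 B, 1/2 AB.
Rh cross +/- × -/- → 1/2 Rh+, 1/2 Rh-; so P(type AB, Rh-negative) = 1/2 × 1/2 = 1/4 per child.
P(none) = (3/4)^4 = 81/256; P(at least one) = 1 − 81/256 = 175/256.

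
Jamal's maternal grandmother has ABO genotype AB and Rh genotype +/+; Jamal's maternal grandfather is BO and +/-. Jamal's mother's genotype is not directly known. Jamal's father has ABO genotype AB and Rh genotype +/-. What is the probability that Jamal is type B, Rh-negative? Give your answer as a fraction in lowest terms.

3/64

Jamal's mother's ABO genotype from AB × BO: 1/4 AB, 1/4 AO, 1/4 BB, 1/4 BO.
Crossing each possibility with the father AB and summing P(type B): 1/4·1/4 + 1/4·1/4 + 1/4·1/2 + 1/4·1/2 = 3/8.
Similarly for Rh via the mother's Rh distribution: P(Rh-) = 1/8.
Independent loci: 3/8 × 1/8 = 3/64.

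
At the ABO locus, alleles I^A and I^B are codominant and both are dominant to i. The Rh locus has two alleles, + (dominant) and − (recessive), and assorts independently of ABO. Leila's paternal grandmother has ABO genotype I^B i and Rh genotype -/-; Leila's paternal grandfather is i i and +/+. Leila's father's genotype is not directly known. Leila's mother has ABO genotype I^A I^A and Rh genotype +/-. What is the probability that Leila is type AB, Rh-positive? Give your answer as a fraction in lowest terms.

3/16

Leila's father's ABO genotype from I^B i × i i: 1/2 I^B i, 1/2 i i.
Crossing each possibility with the mother I^A I^A and summing P(type AB): 1/2·1/2 + 1/2·0 = 1/4.
Similarly for Rh via the father's Rh distribution: P(Rh+) = 3/4.
Independent loci: 1/4 × 3/4 = 3/16.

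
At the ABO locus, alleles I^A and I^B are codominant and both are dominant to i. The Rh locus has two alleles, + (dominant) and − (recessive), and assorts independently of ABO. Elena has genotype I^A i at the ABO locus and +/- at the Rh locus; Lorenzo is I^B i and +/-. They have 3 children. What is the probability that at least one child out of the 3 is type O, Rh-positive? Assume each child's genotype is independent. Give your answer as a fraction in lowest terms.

1899/4096

ABO cross I^A i × I^B i → 1/4 O, 1/4 A, 1/4 B, 1/4 AB.
Rh cross +/- × +/- → 3/4 Rh+, 1/4 Rh-; so P(type O, Rh-positive) = 1/4 × 3/4 = 3/16 per child.
P(none) = (13/16)^3 = 2197/4096; P(at least one) = 1 − 2197/4096 = 1899/4096.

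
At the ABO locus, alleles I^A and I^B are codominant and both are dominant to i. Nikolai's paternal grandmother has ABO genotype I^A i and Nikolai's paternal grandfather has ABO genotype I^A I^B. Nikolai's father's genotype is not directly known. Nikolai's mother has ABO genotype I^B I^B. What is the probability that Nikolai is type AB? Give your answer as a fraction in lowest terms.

1/2

Nikolai's father's ABO genotype from I^A i × I^A I^B: 1/4 I^A I^A, 1/4 I^A I^B, 1/4 I^A i, 1/4 I^B i.
Crossing each possibility with the mother I^B I^B and summing P(type AB): 1/4·1 + 1/4·1/2 + 1/4·1/2 + 1/4·0 = 1/2.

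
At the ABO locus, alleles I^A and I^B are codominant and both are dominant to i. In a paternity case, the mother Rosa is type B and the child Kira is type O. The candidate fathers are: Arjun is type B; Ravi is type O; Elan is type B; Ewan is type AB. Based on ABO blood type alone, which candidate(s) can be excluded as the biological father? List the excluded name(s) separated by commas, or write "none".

Ewan

A candidate is excluded only if no genotype consistent with his phenotype could produce a type O child with a type B mother.
Ewan (type AB): no genotype consistent with that phenotype can produce a type-O child with a type-B mother.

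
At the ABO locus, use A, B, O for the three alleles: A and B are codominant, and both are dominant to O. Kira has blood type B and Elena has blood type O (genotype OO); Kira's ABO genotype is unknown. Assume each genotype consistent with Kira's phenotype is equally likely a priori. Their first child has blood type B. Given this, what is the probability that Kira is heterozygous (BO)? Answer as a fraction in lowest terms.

Possible genotypes: Kira ∈ {BB, BO}; Elena ∈ {OO}.
Weight each parental genotype pair by prior × P(type-B child):
  BB × OO: posterior weight 2/3.
  BO × OO: posterior weight 1/3.
Sum the posterior weight over pairs where Kira is BO: 1/3.

1/3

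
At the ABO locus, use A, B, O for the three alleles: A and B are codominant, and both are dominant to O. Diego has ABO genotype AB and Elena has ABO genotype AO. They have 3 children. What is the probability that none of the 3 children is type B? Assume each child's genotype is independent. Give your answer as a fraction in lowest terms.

ABO cross AB × AO → 1/2 A, 1/4 B, 1/4 AB.
So P(type B) = 1/4 per child.
P(not type B) = 3/4 for one child; (3/4)^3 = 27/64.

27/64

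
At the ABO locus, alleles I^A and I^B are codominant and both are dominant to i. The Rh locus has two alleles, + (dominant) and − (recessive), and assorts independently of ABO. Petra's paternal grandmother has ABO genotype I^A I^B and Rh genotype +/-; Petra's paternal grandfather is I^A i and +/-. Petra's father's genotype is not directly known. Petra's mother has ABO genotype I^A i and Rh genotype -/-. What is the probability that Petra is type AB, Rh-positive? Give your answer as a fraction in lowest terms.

1/16

Petra's father's ABO genotype from I^A I^B × I^A i: 1/4 I^A I^A, 1/4 I^A I^B, 1/4 I^A i, 1/4 I^B i.
Crossing each possibility with the mother I^A i and summing P(type AB): 1/4·0 + 1/4·1/4 + 1/4·0 + 1/4·1/4 = 1/8.
Similarly for Rh via the father's Rh distribution: P(Rh+) = 1/2.
Independent loci: 1/8 × 1/2 = 1/16.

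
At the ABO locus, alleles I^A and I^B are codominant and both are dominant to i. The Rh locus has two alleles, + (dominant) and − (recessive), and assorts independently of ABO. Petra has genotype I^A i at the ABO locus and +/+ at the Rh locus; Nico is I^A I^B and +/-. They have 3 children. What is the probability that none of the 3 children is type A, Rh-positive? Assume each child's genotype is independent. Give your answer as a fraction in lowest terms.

1/8

ABO cross I^A i × I^A I^B → 1/2 A, 1/4 B, 1/4 AB.
Rh cross +/+ × +/- → 1 Rh+; so P(type A, Rh-positive) = 1/2 × 1 = 1/2 per child.
P(not type A, Rh-positive) = 1/2 for one child; (1/2)^3 = 1/8.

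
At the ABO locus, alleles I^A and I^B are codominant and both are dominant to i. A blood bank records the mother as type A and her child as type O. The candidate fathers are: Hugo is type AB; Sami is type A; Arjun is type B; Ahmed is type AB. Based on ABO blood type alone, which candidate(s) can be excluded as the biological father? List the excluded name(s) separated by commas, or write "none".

A candidate is excluded only if no genotype consistent with his phenotype could produce a type O child with a type A mother.
Hugo (type AB): no genotype consistent with that phenotype can produce a type-O child with a type-A mother.
Ahmed (type AB): no genotype consistent with that phenotype can produce a type-O child with a type-A mother.

Hugo, Ahmed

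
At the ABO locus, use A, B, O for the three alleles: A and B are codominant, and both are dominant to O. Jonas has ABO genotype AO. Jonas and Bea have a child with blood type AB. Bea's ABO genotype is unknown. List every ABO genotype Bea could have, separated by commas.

For each candidate genotype of Bea, check whether crossing it with AO can produce every observed child phenotype.
  AA → possible child types {A} ✗
  AB → possible child types {A, B, AB} ✓
  AO → possible child types {O, A} ✗
  BB → possible child types {B, AB} ✓
  BO → possible child types {O, A, B, AB} ✓
  OO → possible child types {O, A} ✗

AB, BB, BO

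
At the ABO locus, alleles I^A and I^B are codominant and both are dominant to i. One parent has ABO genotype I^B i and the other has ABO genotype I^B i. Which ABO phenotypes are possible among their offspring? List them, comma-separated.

O, B

Gametes from I^B i × I^B i give offspring ABO genotypes I^B I^B, I^B i, i i, i.e. phenotypes O, B.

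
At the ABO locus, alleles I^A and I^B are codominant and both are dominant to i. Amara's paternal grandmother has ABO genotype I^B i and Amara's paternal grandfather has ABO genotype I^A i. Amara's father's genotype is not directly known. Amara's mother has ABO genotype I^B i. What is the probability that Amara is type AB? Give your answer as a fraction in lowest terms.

1/8

Amara's father's ABO genotype from I^B i × I^A i: 1/4 I^A I^B, 1/4 I^A i, 1/4 I^B i, 1/4 i i.
Crossing each possibility with the mother I^B i and summing P(type AB): 1/4·1/4 + 1/4·1/4 + 1/4·0 + 1/4·0 = 1/8.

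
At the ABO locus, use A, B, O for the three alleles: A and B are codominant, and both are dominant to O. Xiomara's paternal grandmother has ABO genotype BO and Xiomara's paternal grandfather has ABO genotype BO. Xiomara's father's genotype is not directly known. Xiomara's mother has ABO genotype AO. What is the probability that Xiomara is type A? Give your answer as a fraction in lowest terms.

1/4

Xiomara's father's ABO genotype from BO × BO: 1/4 BB, 1/2 BO, 1/4 OO.
Crossing each possibility with the mother AO and summing P(type A): 1/4·0 + 1/2·1/4 + 1/4·1/2 = 1/4.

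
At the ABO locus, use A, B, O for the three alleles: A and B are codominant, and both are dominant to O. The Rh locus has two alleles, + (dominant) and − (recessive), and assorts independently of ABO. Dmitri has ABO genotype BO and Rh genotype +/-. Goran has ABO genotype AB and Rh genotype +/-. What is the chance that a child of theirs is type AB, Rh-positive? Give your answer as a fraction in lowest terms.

ABO cross BO × AB → offspring phenotypes: 1/4 A, 1/2 B, 1/4 AB.
Rh cross +/- × +/- → 3/4 Rh+, 1/4 Rh-.
Independent loci: P(type AB, Rh-positive) = 1/4 × 3/4 = 3/16.

3/16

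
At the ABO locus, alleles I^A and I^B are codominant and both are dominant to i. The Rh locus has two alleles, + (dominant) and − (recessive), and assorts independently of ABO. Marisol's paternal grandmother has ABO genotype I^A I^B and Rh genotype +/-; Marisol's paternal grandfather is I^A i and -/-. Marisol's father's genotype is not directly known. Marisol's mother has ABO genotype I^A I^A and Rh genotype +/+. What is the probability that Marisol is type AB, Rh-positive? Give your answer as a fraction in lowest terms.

Marisol's father's ABO genotype from I^A I^B × I^A i: 1/4 I^A I^A, 1/4 I^A I^B, 1/4 I^A i, 1/4 I^B i.
Crossing each possibility with the mother I^A I^A and summing P(type AB): 1/4·0 + 1/4·1/2 + 1/4·0 + 1/4·1/2 = 1/4.
Similarly for Rh via the father's Rh distribution: P(Rh+) = 1.
Independent loci: 1/4 × 1 = 1/4.

1/4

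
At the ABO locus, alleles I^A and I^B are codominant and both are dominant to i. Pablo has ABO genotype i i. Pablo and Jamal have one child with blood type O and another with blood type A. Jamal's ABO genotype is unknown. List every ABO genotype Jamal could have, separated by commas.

For each candidate genotype of Jamal, check whether crossing it with i i can produce every observed child phenotype.
  I^A I^A → possible child types {A} ✗
  I^A I^B → possible child types {A, B} ✗
  I^A i → possible child types {O, A} ✓
  I^B I^B → possible child types {B} ✗
  I^B i → possible child types {O, B} ✗
  i i → possible child types {O} ✗

I^A i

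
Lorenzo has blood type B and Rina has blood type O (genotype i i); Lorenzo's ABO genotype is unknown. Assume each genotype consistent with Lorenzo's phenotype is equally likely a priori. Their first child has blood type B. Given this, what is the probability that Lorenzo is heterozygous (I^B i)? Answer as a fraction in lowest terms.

1/3

Possible genotypes: Lorenzo ∈ {I^B I^B, I^B i}; Rina ∈ {i i}.
Weight each parental genotype pair by prior × P(type-B child):
  I^B I^B × i i: posterior weight 2/3.
  I^B i × i i: posterior weight 1/3.
Sum the posterior weight over pairs where Lorenzo is I^B i: 1/3.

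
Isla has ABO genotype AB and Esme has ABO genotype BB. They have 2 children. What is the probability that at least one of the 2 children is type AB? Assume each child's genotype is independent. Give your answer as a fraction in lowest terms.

3/4

ABO cross AB × BB → 1/2 B, 1/2 AB.
So P(type AB) = 1/2 per child.
P(none) = (1/2)^2 = 1/4; P(at least one) = 1 − 1/4 = 3/4.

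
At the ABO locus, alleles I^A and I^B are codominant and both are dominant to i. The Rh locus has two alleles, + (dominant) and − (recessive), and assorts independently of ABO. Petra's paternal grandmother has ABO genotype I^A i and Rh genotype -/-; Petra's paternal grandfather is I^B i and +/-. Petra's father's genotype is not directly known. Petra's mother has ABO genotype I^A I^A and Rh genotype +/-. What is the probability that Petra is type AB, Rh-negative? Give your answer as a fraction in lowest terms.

Petra's father's ABO genotype from I^A i × I^B i: 1/4 I^A I^B, 1/4 I^A i, 1/4 I^B i, 1/4 i i.
Crossing each possibility with the mother I^A I^A and summing P(type AB): 1/4·1/2 + 1/4·0 + 1/4·1/2 + 1/4·0 = 1/4.
Similarly for Rh via the father's Rh distribution: P(Rh-) = 3/8.
Independent loci: 1/4 × 3/8 = 3/32.

3/32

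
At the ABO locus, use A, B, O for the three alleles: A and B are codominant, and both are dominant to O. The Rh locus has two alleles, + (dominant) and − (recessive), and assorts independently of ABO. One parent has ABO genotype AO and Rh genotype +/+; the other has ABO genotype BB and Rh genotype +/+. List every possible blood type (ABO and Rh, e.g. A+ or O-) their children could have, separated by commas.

B+, AB+

Gametes from AO × BB give offspring ABO genotypes AB, BO, i.e. phenotypes B, AB.
Rh cross +/+ × +/+ → phenotypes Rh+.
Combining independently: B+, AB+.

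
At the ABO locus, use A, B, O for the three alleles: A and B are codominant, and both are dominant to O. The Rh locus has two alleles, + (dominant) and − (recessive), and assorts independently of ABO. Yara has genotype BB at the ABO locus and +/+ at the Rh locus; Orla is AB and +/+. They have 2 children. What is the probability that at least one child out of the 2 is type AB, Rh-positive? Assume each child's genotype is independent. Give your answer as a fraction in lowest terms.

ABO cross BB × AB → 1/2 B, 1/2 AB.
Rh cross +/+ × +/+ → 1 Rh+; so P(type AB, Rh-positive) = 1/2 × 1 = 1/2 per child.
P(none) = (1/2)^2 = 1/4; P(at least one) = 1 − 1/4 = 3/4.

3/4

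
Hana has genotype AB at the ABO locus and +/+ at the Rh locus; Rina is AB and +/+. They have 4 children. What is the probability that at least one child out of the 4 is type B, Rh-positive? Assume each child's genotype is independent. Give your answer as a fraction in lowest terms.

175/256

ABO cross AB × AB → 1/4 A, 1/4 B, 1/2 AB.
Rh cross +/+ × +/+ → 1 Rh+; so P(type B, Rh-positive) = 1/4 × 1 = 1/4 per child.
P(none) = (3/4)^4 = 81/256; P(at least one) = 1 − 81/256 = 175/256.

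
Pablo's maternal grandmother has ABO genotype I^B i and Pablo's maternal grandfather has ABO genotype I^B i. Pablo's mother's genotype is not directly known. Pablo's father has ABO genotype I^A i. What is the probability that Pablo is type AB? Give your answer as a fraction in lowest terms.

Pablo's mother's ABO genotype from I^B i × I^B i: 1/4 I^B I^B, 1/2 I^B i, 1/4 i i.
Crossing each possibility with the father I^A i and summing P(type AB): 1/4·1/2 + 1/2·1/4 + 1/4·0 = 1/4.

1/4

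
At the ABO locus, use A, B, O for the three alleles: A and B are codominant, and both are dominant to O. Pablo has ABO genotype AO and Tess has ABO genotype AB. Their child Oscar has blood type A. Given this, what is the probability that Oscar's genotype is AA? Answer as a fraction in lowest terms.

1/2

Cross AO × AB → 1/4 AA, 1/4 AB, 1/4 AO, 1/4 BO.
Type-A genotypes among offspring: AA (1/4), AO (1/4); total 1/2.
P(AA | type A) = (1/4) / (1/2) = 1/2.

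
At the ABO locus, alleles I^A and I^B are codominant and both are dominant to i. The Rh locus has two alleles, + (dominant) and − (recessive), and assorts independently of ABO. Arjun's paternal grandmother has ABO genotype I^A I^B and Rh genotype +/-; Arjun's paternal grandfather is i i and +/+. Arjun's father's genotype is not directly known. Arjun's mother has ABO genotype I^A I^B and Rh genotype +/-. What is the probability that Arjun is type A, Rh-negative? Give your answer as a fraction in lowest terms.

Arjun's father's ABO genotype from I^A I^B × i i: 1/2 I^A i, 1/2 I^B i.
Crossing each possibility with the mother I^A I^B and summing P(type A): 1/2·1/2 + 1/2·1/4 = 3/8.
Similarly for Rh via the father's Rh distribution: P(Rh-) = 1/8.
Independent loci: 3/8 × 1/8 = 3/64.

3/64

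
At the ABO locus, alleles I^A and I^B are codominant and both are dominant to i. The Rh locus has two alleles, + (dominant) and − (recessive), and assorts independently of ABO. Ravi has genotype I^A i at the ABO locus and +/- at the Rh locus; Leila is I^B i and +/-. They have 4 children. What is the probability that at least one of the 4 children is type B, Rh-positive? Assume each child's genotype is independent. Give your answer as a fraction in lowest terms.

36975/65536

ABO cross I^A i × I^B i → 1/4 O, 1/4 A, 1/4 B, 1/4 AB.
Rh cross +/- × +/- → 3/4 Rh+, 1/4 Rh-; so P(type B, Rh-positive) = 1/4 × 3/4 = 3/16 per child.
P(none) = (13/16)^4 = 28561/65536; P(at least one) = 1 − 28561/65536 = 36975/65536.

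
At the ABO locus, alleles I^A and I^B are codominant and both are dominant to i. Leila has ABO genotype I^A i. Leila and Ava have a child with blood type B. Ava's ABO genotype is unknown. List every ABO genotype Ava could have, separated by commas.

I^A I^B, I^B I^B, I^B i

For each candidate genotype of Ava, check whether crossing it with I^A i can produce every observed child phenotype.
  I^A I^A → possible child types {A} ✗
  I^A I^B → possible child types {A, B, AB} ✓
  I^A i → possible child types {O, A} ✗
  I^B I^B → possible child types {B, AB} ✓
  I^B i → possible child types {O, A, B, AB} ✓
  i i → possible child types {O, A} ✗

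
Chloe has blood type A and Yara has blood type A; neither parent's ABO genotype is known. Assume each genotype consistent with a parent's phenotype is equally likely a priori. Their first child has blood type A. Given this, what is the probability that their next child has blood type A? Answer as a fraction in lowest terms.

19/20

Possible genotypes: Chloe ∈ {I^A I^A, I^A i}; Yara ∈ {I^A I^A, I^A i}.
Weight each parental genotype pair by prior × P(type-A child):
  I^A I^A × I^A I^A: posterior weight 4/15; P(next child type A) = 1.
  I^A I^A × I^A i: posterior weight 4/15; P(next child type A) = 1.
  I^A i × I^A I^A: posterior weight 4/15; P(next child type A) = 1.
  I^A i × I^A i: posterior weight 1/5; P(next child type A) = 3/4.
Weighted sum = 19/20.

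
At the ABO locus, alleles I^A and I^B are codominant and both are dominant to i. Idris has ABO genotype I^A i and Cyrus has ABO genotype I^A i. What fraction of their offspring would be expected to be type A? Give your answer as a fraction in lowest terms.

ABO cross I^A i × I^A i → offspring phenotypes: 1/4 O, 3/4 A.
So P(type A) = 3/4.

3/4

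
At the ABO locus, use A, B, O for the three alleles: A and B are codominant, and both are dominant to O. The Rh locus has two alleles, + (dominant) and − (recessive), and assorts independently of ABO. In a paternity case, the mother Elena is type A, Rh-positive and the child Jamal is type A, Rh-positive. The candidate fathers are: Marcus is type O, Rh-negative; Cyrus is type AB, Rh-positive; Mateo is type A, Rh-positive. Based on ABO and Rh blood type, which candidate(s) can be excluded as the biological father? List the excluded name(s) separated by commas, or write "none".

A candidate is excluded only if no genotype consistent with his phenotype could produce a type A, Rh-positive child with a type A, Rh-positive mother.
Every candidate has at least one consistent genotype combination, so none can be excluded.

none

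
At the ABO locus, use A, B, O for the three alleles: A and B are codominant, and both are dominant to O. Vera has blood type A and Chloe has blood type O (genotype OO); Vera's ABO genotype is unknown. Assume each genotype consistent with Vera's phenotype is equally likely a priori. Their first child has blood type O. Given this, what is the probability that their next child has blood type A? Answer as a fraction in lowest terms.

1/2

Possible genotypes: Vera ∈ {AA, AO}; Chloe ∈ {OO}.
Weight each parental genotype pair by prior × P(type-O child):
  AO × OO: posterior weight 1; P(next child type A) = 1/2.
Weighted sum = 1/2.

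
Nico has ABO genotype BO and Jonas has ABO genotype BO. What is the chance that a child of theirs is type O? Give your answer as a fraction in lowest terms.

ABO cross BO × BO → offspring phenotypes: 1/4 O, 3/4 B.
So P(type O) = 1/4.

1/4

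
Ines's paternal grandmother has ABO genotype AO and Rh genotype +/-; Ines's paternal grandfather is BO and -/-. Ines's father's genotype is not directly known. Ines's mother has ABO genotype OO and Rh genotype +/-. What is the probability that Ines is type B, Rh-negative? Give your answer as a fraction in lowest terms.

3/32

Ines's father's ABO genotype from AO × BO: 1/4 AB, 1/4 AO, 1/4 BO, 1/4 OO.
Crossing each possibility with the mother OO and summing P(type B): 1/4·1/2 + 1/4·0 + 1/4·1/2 + 1/4·0 = 1/4.
Similarly for Rh via the father's Rh distribution: P(Rh-) = 3/8.
Independent loci: 1/4 × 3/8 = 3/32.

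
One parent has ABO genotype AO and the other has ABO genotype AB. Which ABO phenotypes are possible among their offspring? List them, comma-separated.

A, B, AB

Gametes from AO × AB give offspring ABO genotypes AA, AB, AO, BO, i.e. phenotypes A, B, AB.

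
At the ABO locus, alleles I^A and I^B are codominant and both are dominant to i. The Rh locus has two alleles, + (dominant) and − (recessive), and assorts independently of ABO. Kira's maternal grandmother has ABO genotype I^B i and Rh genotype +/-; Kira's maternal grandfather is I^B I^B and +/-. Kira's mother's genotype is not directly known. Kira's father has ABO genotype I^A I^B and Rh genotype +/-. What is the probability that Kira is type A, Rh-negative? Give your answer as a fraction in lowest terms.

Kira's mother's ABO genotype from I^B i × I^B I^B: 1/2 I^B I^B, 1/2 I^B i.
Crossing each possibility with the father I^A I^B and summing P(type A): 1/2·0 + 1/2·1/4 = 1/8.
Similarly for Rh via the mother's Rh distribution: P(Rh-) = 1/4.
Independent loci: 1/8 × 1/4 = 1/32.

1/32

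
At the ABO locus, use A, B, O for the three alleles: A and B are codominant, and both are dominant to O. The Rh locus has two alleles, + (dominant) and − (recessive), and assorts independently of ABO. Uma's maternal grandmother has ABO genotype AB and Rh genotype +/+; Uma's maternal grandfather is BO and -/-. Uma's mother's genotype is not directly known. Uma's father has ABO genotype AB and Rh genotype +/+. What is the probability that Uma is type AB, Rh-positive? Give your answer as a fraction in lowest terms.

Uma's mother's ABO genotype from AB × BO: 1/4 AB, 1/4 AO, 1/4 BB, 1/4 BO.
Crossing each possibility with the father AB and summing P(type AB): 1/4·1/2 + 1/4·1/4 + 1/4·1/2 + 1/4·1/4 = 3/8.
Similarly for Rh via the mother's Rh distribution: P(Rh+) = 1.
Independent loci: 3/8 × 1 = 3/8.

3/8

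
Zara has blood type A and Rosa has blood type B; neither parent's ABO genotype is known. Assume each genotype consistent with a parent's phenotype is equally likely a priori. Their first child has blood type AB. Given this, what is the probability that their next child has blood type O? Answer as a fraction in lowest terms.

Possible genotypes: Zara ∈ {I^A I^A, I^A i}; Rosa ∈ {I^B I^B, I^B i}.
Weight each parental genotype pair by prior × P(type-AB child):
  I^A I^A × I^B I^B: posterior weight 4/9; P(next child type O) = 0.
  I^A I^A × I^B i: posterior weight 2/9; P(next child type O) = 0.
  I^A i × I^B I^B: posterior weight 2/9; P(next child type O) = 0.
  I^A i × I^B i: posterior weight 1/9; P(next child type O) = 1/4.
Weighted sum = 1/36.

1/36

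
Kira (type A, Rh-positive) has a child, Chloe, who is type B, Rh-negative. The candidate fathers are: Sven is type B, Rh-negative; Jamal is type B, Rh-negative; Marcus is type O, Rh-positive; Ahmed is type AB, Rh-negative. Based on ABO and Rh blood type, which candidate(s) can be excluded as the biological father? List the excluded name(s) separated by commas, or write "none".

Marcus

A candidate is excluded only if no genotype consistent with his phenotype could produce a type B, Rh-negative child with a type A, Rh-positive mother.
Marcus (type O, Rh+): no genotype consistent with that phenotype can produce a type-B Rh- child with a type-A mother.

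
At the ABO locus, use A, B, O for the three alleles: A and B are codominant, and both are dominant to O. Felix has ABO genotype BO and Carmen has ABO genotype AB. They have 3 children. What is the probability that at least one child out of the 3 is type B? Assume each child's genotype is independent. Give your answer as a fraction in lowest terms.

ABO cross BO × AB → 1/4 A, 1/2 B, 1/4 AB.
So P(type B) = 1/2 per child.
P(none) = (1/2)^3 = 1/8; P(at least one) = 1 − 1/8 = 7/8.

7/8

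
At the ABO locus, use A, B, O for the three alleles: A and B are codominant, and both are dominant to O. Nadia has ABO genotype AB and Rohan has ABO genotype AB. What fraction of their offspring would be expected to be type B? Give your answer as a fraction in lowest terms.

ABO cross AB × AB → offspring phenotypes: 1/4 A, 1/4 B, 1/2 AB.
So P(type B) = 1/4.

1/4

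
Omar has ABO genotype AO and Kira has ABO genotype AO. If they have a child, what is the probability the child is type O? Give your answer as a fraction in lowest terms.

1/4

ABO cross AO × AO → offspring phenotypes: 1/4 O, 3/4 A.
So P(type O) = 1/4.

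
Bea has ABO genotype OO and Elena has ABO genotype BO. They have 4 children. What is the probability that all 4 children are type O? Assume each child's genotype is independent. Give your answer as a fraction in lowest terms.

ABO cross OO × BO → 1/2 O, 1/2 B.
So P(type O) = 1/2 per child.
All 4 independent: (1/2)^4 = 1/16.

1/16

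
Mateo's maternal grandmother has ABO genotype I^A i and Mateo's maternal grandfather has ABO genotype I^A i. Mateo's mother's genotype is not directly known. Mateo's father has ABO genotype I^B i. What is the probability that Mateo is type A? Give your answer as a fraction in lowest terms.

1/4

Mateo's mother's ABO genotype from I^A i × I^A i: 1/4 I^A I^A, 1/2 I^A i, 1/4 i i.
Crossing each possibility with the father I^B i and summing P(type A): 1/4·1/2 + 1/2·1/4 + 1/4·0 = 1/4.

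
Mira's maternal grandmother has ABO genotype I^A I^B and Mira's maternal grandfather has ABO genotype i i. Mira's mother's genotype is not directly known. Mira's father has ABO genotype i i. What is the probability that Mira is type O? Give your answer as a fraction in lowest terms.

Mira's mother's ABO genotype from I^A I^B × i i: 1/2 I^A i, 1/2 I^B i.
Crossing each possibility with the father i i and summing P(type O): 1/2·1/2 + 1/2·1/2 = 1/2.

1/2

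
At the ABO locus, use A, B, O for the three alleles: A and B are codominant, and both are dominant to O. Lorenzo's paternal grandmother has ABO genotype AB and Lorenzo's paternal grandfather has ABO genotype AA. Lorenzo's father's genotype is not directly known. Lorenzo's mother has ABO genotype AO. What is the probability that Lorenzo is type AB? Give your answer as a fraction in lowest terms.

Lorenzo's father's ABO genotype from AB × AA: 1/2 AA, 1/2 AB.
Crossing each possibility with the mother AO and summing P(type AB): 1/2·0 + 1/2·1/4 = 1/8.

1/8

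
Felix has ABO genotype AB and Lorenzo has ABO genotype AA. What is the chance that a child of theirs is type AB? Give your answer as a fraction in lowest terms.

1/2

ABO cross AB × AA → offspring phenotypes: 1/2 A, 1/2 AB.
So P(type AB) = 1/2.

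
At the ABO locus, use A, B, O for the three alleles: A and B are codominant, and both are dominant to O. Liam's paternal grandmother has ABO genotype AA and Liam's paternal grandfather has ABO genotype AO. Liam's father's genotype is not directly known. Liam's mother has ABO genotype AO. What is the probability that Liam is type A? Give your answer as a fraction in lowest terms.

Liam's father's ABO genotype from AA × AO: 1/2 AA, 1/2 AO.
Crossing each possibility with the mother AO and summing P(type A): 1/2·1 + 1/2·3/4 = 7/8.

7/8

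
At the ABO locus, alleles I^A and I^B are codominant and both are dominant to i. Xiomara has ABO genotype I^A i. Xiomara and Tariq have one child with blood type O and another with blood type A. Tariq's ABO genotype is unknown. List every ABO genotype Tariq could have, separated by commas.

For each candidate genotype of Tariq, check whether crossing it with I^A i can produce every observed child phenotype.
  I^A I^A → possible child types {A} ✗
  I^A I^B → possible child types {A, B, AB} ✗
  I^A i → possible child types {O, A} ✓
  I^B I^B → possible child types {B, AB} ✗
  I^B i → possible child types {O, A, B, AB} ✓
  i i → possible child types {O, A} ✓

I^A i, I^B i, i i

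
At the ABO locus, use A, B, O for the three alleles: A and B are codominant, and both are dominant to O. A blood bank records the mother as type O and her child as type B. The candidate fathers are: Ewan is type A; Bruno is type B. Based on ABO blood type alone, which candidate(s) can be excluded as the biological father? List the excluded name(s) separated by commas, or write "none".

Ewan

A candidate is excluded only if no genotype consistent with his phenotype could produce a type B child with a type O mother.
Ewan (type A): no genotype consistent with that phenotype can produce a type-B child with a type-O mother.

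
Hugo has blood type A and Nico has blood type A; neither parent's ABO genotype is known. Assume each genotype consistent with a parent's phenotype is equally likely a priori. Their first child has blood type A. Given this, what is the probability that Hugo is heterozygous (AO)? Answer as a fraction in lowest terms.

Possible genotypes: Hugo ∈ {AA, AO}; Nico ∈ {AA, AO}.
Weight each parental genotype pair by prior × P(type-A child):
  AA × AA: posterior weight 4/15.
  AA × AO: posterior weight 4/15.
  AO × AA: posterior weight 4/15.
  AO × AO: posterior weight 1/5.
Sum the posterior weight over pairs where Hugo is AO: 7/15.

7/15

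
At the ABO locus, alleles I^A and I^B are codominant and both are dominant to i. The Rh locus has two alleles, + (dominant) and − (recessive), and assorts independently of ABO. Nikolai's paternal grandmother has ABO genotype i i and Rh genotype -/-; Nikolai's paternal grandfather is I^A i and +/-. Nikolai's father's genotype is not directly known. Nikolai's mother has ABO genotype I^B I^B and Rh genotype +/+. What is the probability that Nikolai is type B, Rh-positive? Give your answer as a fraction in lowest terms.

Nikolai's father's ABO genotype from i i × I^A i: 1/2 I^A i, 1/2 i i.
Crossing each possibility with the mother I^B I^B and summing P(type B): 1/2·1/2 + 1/2·1 = 3/4.
Similarly for Rh via the father's Rh distribution: P(Rh+) = 1.
Independent loci: 3/4 × 1 = 3/4.

3/4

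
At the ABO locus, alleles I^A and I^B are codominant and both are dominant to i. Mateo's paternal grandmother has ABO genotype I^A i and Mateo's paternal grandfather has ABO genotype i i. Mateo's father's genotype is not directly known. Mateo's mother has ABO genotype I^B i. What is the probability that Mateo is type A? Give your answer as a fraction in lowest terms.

1/8

Mateo's father's ABO genotype from I^A i × i i: 1/2 I^A i, 1/2 i i.
Crossing each possibility with the mother I^B i and summing P(type A): 1/2·1/4 + 1/2·0 = 1/8.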